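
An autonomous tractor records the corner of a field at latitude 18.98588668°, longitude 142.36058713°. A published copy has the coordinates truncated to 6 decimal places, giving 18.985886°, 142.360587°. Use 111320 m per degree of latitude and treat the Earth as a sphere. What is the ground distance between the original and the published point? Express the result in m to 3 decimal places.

0.077 m

Δlat = 18.98588668 − 18.985886 = +0.00000068°; Δlon = 142.36058713 − 142.360587 = +0.00000013°.
North–south shift: 0.00000068 × 111320 = 0.0756976 m.
East–west at this latitude: 0.00000013° × 111320 × cos 18.9859° ≈ 0.00000013 × 105264 = 0.0136843 m.
Combined displacement = (0.0756976² + 0.0136843²)^½ ≈ 0.0769246 m.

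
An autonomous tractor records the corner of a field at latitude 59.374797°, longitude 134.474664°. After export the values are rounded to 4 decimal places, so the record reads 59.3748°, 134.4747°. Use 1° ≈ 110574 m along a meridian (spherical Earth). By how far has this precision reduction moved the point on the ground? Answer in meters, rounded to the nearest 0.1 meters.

The latitude changed by -0.000003° and the longitude by -0.000036°.
North–south shift: -0.000003 × 110574 = -0.331722 m.
East–west at this latitude: -0.000036° × 110574 × cos 59.3748° ≈ -0.000036 × 56328.6 = -2.02783 m.
Combined displacement = (0.331722² + 2.02783²)^½ ≈ 2.05478 m.

2.1 meters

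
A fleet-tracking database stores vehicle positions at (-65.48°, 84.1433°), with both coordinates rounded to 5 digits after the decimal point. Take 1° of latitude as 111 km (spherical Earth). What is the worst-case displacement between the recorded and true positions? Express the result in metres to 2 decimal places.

0.60 metres

Rounding to 5 decimal places leaves each coordinate within ±5e-06° of the true value.
North–south component: 5e-06° × 111000 = 0.555 m.
Longitude error → 5e-06 × 111000 × cos 65.48° = 5e-06 × 111000 × 0.4150 ≈ 0.230331 m.
Worst case both components are at the extreme and orthogonal: √(0.555² + 0.230331²) ≈ 0.600897 m.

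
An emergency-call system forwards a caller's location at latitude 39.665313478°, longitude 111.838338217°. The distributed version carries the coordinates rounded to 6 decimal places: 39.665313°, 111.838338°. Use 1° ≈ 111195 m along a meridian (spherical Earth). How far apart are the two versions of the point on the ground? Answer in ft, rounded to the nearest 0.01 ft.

Δlat = 39.665313478 − 39.665313 = +0.000000478°; Δlon = 111.838338217 − 111.838338 = +0.000000217°.
North–south shift: 0.000000478 × 111195 = 0.0531512 m.
East–west at this latitude: 0.000000217° × 111195 × cos 39.6653° ≈ 0.000000217 × 85596.4 = 0.0185744 m.
Distance: √(0.0531512² + 0.0185744²) ≈ 0.0563033 m.
Converting: 0.0563033 m × 3.2808 ft/m ≈ 0.18472 ft.

0.18 ft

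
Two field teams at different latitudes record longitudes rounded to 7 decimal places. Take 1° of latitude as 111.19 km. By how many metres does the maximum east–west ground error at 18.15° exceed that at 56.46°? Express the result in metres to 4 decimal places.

0.0022 metres

Rounding to 7 decimal places leaves the longitude within ±5e-08° of the true value.
Error at 18.15° = 5e-08° × 111190 × cos 18.15° ≈ 0.0055595 × 0.9502 = 0.0052829 m.
Error at 56.46° = 5e-08° × 111190 × cos 56.46° ≈ 0.0055595 × 0.5525 = 0.0030717 m.
So the lower-latitude error exceeds the higher by 0.0052829 − 0.0030717 = 0.0022112 m.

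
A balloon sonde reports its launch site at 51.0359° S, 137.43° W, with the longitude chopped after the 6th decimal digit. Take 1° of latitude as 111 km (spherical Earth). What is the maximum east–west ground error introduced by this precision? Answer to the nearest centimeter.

Truncating at 6 decimal places can drop up to a full unit in the last place, so the longitude may be off by as much as 1e-06°.
At latitude 51.0359° a degree of longitude spans 111000 m × cos 51.0359° = 111000 × 0.6288 ≈ 69800.5 m.
So at most 1e-06° × 69800.5 ≈ 0.0698005 m east–west.
That is 0.0698005 m = 6.98 cm.

7 centimeters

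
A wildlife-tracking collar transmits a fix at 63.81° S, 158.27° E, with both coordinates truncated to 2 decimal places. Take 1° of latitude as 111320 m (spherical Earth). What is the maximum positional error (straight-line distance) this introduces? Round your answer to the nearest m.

Truncating at 2 decimal places can drop up to a full unit in the last place, so each coordinate may be off by as much as 0.01°.
North–south component: 0.01° × 111320 = 1113.2 m.
Longitude error → 0.01 × 111320 × cos 63.81° = 0.01 × 111320 × 0.4413 ≈ 491.31 m.
The two errors are perpendicular, so the maximum displacement is √(1113.2² + 491.31²) ≈ 1216.8 m.

1217 m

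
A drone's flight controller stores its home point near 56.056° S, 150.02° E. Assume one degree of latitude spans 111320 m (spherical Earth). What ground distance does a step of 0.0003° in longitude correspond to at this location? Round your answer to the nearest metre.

19 metres

0.0003° of longitude at 56.056° is 0.0003 × 111320 × cos 56.056° ≈ 0.0003 × 62159.1 = 18.6477 m.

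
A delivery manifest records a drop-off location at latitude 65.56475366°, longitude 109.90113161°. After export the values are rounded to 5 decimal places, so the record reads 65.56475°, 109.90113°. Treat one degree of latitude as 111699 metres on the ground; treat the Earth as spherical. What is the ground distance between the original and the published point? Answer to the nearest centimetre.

42 centimetres

The latitude changed by +0.00000366° and the longitude by +0.00000161°.
North–south shift: 0.00000366 × 111699 = 0.408818 m.
E–W at 65.5648°: 0.00000161° × 111699 × cos 65.5648° = 0.00000161 × 111699 × 0.4137 ≈ 0.0743915 m.
Hypotenuse of the two orthogonal shifts: √(0.408818² + 0.0743915²) = 0.415532 m.
That is 0.415532 m = 41.553 cm.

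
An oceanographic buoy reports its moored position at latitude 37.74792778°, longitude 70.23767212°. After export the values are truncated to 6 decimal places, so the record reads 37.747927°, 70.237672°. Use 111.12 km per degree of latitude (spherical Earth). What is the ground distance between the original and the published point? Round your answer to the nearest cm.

9 cm

The latitude changed by +0.00000078° and the longitude by +0.00000012°.
North–south shift: 0.00000078 × 111120 = 0.0866736 m.
East–west at this latitude: 0.00000012° × 111120 × cos 37.7479° ≈ 0.00000012 × 87863.9 = 0.0105437 m.
Distance: √(0.0866736² + 0.0105437²) ≈ 0.0873126 m.
That is 0.0873126 m = 8.7313 cm.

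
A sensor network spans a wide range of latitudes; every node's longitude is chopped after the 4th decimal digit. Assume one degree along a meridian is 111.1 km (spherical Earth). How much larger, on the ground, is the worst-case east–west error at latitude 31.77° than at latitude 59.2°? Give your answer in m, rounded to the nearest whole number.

Truncating at 4 decimal places can drop up to a full unit in the last place, so the longitude may be off by as much as 0.0001°.
Error at 31.77° = 0.0001° × 111100 × cos 31.77° ≈ 11.11 × 0.8502 = 9.4454 m.
At 59.2°: 0.0001° × 111100 × cos 59.2° = 0.0001 × 111100 × 0.5120 ≈ 5.6888 m.
So the lower-latitude error exceeds the higher by 9.4454 − 5.6888 = 3.7566 m.

4 m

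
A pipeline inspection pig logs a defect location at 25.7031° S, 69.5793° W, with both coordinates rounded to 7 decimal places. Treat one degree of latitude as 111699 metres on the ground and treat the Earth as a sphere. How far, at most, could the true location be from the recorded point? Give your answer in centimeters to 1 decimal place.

Rounding to 7 decimal places leaves each coordinate within ±5e-08° of the true value.
Latitude error → 5e-08 × 111699 = 0.00558495 m along the meridian.
Longitude error → 5e-08 × 111699 × cos 25.7031° = 5e-08 × 111699 × 0.9011 ≈ 0.00503234 m.
Combining orthogonally: (0.00558495² + 0.00503234²)^½ ≈ 0.00751772 m.
That is 0.00751772 m = 0.75177 cm.

0.8 centimeters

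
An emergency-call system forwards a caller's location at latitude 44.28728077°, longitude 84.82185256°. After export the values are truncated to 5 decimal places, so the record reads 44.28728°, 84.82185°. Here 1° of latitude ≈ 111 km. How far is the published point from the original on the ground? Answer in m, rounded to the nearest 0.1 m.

The latitude changed by +0.00000077° and the longitude by +0.00000256°.
N–S: 0.00000077° × 111000 m/° = 0.08547 m.
East–west at this latitude: 0.00000256° × 111000 × cos 44.2873° ≈ 0.00000256 × 79459.1 = 0.203415 m.
Distance: √(0.08547² + 0.203415²) ≈ 0.220642 m.

0.2 m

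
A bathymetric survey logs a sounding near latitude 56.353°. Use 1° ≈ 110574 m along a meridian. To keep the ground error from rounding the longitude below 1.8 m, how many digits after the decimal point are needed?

5 decimal places

At 56.353° one degree of longitude covers 110574 × cos 56.353° ≈ 110574 × 0.5541 ≈ 61266.2 m.
With N decimal places the half-ulp bound is 0.5·10⁻ᴺ°, or 0.5·10⁻ᴺ × 61266.2 m on the ground.
Need 0.5 × 61266.2 × 10⁻ᴺ ≤ 1.8 → 10⁻ᴺ ≤ 5.876e-05, so N ≥ 4.23.
So 5 decimal places suffice (0.306 m); 4 would allow up to 3.06 m.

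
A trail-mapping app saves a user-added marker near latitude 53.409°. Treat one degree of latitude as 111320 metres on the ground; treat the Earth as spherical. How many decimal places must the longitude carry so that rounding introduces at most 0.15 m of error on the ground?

6 decimal places

At 53.409° one degree of longitude covers 111320 × cos 53.409° ≈ 111320 × 0.5961 ≈ 66357.7 m.
N decimal places → at most half a unit in the last place, 0.5 × 10⁻ᴺ° = 66357.7/2 × 10⁻ᴺ m.
Setting 33178.9 × 10⁻ᴺ ≤ 0.15 gives 10ᴺ ≥ 2.212e+05, i.e. N ≥ 5.34.
At 5 places the error can reach 0.332 m, but 6 places keeps it to 0.0332 m.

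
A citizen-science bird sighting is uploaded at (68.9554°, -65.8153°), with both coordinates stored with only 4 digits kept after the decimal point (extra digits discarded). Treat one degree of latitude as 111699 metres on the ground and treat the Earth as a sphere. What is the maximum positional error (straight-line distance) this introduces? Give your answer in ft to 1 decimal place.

Truncating at 4 decimal places can drop up to a full unit in the last place, so each coordinate may be off by as much as 0.0001°.
North–south component: 0.0001° × 111699 = 11.1699 m.
E–W at 68.9554°: 0.0001° × 111699 × cos 68.9554° = 0.0001 × 111699 × 0.3591 ≈ 4.01105 m.
Worst case both components are at the extreme and orthogonal: √(11.1699² + 4.01105²) ≈ 11.8682 m.
In feet: 11.8682 m ÷ 0.3048 ≈ 38.938 ft.

38.9 ft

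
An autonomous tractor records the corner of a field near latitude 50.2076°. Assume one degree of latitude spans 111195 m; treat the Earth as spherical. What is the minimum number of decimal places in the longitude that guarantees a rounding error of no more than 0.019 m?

At 50.2076° one degree of longitude covers 111195 × cos 50.2076° ≈ 111195 × 0.6400 ≈ 71165.7 m.
With N decimal places the half-ulp bound is 0.5·10⁻ᴺ°, or 0.5·10⁻ᴺ × 71165.7 m on the ground.
Setting 35582.8 × 10⁻ᴺ ≤ 0.019 gives 10ᴺ ≥ 1.873e+06, i.e. N ≥ 6.27.
At 6 places the error can reach 0.0356 m, but 7 places keeps it to 0.00356 m.

7 decimal places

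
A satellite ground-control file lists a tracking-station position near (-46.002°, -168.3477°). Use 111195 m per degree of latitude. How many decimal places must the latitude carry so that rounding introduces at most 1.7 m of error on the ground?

5 decimal places

One degree of latitude covers 111195 m.
With N decimal places the half-ulp bound is 0.5·10⁻ᴺ°, or 0.5·10⁻ᴺ × 111195 m on the ground.
Setting 55597.5 × 10⁻ᴺ ≤ 1.7 gives 10ᴺ ≥ 3.27e+04, i.e. N ≥ 4.51.
So 5 decimal places suffice (0.556 m); 4 would allow up to 5.56 m.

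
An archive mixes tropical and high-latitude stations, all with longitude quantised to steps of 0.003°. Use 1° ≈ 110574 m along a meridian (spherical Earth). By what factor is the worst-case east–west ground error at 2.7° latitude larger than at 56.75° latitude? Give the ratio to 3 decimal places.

1.822

With a 0.003° grid the true value lies within half a step, ±0.003°/2 = ±0.0015°, of the stored one.
At 2.7°: 0.0015° × 110574 × cos 2.7° = 0.0015 × 110574 × 0.9989 ≈ 165.68 m.
Error at 56.75° = 0.0015° × 110574 × cos 56.75° ≈ 165.86 × 0.5483 = 90.94 m.
Ratio: 165.68 / 90.94 = cos 2.7° / cos 56.75° ≈ 1.8218.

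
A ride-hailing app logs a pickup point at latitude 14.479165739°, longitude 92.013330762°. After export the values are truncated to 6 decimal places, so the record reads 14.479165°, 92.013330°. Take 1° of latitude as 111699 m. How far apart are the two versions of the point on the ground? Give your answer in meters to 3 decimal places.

The latitude changed by +0.000000739° and the longitude by +0.000000762°.
North–south shift: 0.000000739 × 111699 = 0.0825456 m.
East–west at this latitude: 0.000000762° × 111699 × cos 14.4792° ≈ 0.000000762 × 108151 = 0.0824113 m.
Combined displacement = (0.0825456² + 0.0824113²)^½ ≈ 0.116642 m.

0.117 meters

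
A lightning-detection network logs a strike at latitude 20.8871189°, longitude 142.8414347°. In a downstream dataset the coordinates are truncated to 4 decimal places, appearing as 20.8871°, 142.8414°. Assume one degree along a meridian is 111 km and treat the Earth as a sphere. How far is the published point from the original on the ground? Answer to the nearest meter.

The latitude changed by +0.0000189° and the longitude by +0.0000347°.
North–south shift: 0.0000189 × 111000 = 2.0979 m.
East–west at this latitude: 0.0000347° × 111000 × cos 20.8871° ≈ 0.0000347 × 103706 = 3.59858 m.
Combined displacement = (2.0979² + 3.59858²)^½ ≈ 4.16545 m.

4 meters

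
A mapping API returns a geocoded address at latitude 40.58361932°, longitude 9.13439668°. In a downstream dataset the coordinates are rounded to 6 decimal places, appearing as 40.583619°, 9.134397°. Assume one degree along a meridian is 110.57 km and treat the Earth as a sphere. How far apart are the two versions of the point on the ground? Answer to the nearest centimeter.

4 centimeters

The latitude changed by +0.00000032° and the longitude by -0.00000032°.
N–S: 0.00000032° × 110570 m/° = 0.0353824 m.
E–W at 40.5836°: -0.00000032° × 110570 × cos 40.5836° = -0.00000032 × 110570 × 0.7595 ≈ -0.0268714 m.
Combined displacement = (0.0353824² + 0.0268714²)^½ ≈ 0.0444296 m.
That is 0.0444296 m = 4.443 cm.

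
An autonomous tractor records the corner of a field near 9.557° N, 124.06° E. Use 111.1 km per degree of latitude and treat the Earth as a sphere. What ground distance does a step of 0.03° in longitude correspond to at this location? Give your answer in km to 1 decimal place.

3.3 km

One degree of longitude here spans 111100 × cos 9.557° = 111100 × 0.9861 ≈ 109558 m; 0.03° of that is 3286.74 m.
That is 3286.74 m = 3.2867 km.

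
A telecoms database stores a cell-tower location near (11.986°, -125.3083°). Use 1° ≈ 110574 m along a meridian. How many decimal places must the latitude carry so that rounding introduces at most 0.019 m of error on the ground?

One degree of latitude covers 110574 m.
With N decimal places the half-ulp bound is 0.5·10⁻ᴺ°, or 0.5·10⁻ᴺ × 110574 m on the ground.
Setting 55287 × 10⁻ᴺ ≤ 0.019 gives 10ᴺ ≥ 2.91e+06, i.e. N ≥ 6.46.
So 7 decimal places suffice (0.00553 m); 6 would allow up to 0.0553 m.

7 decimal places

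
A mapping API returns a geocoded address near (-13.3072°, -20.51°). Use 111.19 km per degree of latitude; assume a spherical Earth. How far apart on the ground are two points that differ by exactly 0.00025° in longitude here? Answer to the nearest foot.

0.00025° of longitude at 13.3072° is 0.00025 × 111190 × cos 13.3072° ≈ 0.00025 × 108205 = 27.0511 m.
Converting: 27.0511 m × 3.2808 ft/m ≈ 88.75 ft.

89 feet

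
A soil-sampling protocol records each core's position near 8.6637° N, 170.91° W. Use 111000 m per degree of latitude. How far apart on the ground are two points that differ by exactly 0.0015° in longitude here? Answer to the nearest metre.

One degree of longitude here spans 111000 × cos 8.6637° = 111000 × 0.9886 ≈ 109733 m; 0.0015° of that is 164.6 m.

165 metres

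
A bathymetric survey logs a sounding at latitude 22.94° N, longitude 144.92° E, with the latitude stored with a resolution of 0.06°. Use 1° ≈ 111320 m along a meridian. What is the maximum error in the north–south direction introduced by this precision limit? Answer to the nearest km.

With a 0.06° grid the true value lies within half a step, ±0.06°/2 = ±0.03°, of the stored one.
So the N–S error is at most 0.03 × 111320 = 3339.6 m.
That is 3339.6 m = 3.3396 km.

3 km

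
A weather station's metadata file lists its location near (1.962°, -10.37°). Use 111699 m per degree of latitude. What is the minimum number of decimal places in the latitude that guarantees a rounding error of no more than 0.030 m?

7 decimal places

One degree of latitude covers 111699 m.
N decimal places → at most half a unit in the last place, 0.5 × 10⁻ᴺ° = 111699/2 × 10⁻ᴺ m.
Setting 55849.5 × 10⁻ᴺ ≤ 0.030 gives 10ᴺ ≥ 1.862e+06, i.e. N ≥ 6.27.
At 6 places the error can reach 0.0558 m, but 7 places keeps it to 0.00558 m.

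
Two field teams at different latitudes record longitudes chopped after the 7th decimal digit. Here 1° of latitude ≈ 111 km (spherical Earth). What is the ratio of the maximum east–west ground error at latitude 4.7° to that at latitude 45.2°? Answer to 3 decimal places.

Truncating at 7 decimal places can drop up to a full unit in the last place, so the longitude may be off by as much as 1e-07°.
Error at 4.7° = 1e-07° × 111000 × cos 4.7° ≈ 0.0111 × 0.9966 = 0.011063 m.
Error at 45.2° = 1e-07° × 111000 × cos 45.2° ≈ 0.0111 × 0.7046 = 0.0078214 m.
Ratio: 0.011063 / 0.0078214 = cos 4.7° / cos 45.2° ≈ 1.4144.

1.414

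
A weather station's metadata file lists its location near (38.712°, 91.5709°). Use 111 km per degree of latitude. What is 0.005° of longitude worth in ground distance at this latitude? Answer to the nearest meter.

One degree of longitude here spans 111000 × cos 38.712° = 111000 × 0.7803 ≈ 86613.2 m; 0.005° of that is 433.066 m.

433 meters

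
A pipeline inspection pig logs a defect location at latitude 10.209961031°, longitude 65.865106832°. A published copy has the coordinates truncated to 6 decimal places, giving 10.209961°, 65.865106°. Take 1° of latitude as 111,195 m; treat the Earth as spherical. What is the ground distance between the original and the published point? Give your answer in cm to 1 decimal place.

9.1 cm

Δlat = 10.209961031 − 10.209961 = +0.000000031°; Δlon = 65.865106832 − 65.865106 = +0.000000832°.
North–south shift: 0.000000031 × 111195 = 0.00344705 m.
East–west at this latitude: 0.000000832° × 111195 × cos 10.21° ≈ 0.000000832 × 109434 = 0.0910493 m.
Combined displacement = (0.00344705² + 0.0910493²)^½ ≈ 0.0911145 m.
That is 0.0911145 m = 9.1114 cm.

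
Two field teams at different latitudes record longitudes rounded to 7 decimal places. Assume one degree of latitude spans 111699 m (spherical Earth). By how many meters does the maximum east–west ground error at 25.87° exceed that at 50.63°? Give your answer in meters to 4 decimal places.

0.0015 meters

Rounding to 7 decimal places leaves the longitude within ±5e-08° of the true value.
Error at 25.87° = 5e-08° × 111699 × cos 25.87° ≈ 0.0055849 × 0.8998 = 0.0050253 m.
At 50.63°: 5e-08° × 111699 × cos 50.63° = 5e-08 × 111699 × 0.6343 ≈ 0.0035427 m.
Difference: 0.0050253 − 0.0035427 = 0.0014826 m.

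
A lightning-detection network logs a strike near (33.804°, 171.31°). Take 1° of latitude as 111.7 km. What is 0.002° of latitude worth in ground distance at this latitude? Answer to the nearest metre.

223 metres

Along a meridian 0.002° is 0.002 × 111700 = 223.4 m.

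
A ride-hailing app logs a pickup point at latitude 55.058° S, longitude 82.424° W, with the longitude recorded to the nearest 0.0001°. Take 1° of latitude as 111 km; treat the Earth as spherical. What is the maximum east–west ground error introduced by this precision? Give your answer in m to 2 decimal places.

3.18 m

Rounding to 4 decimal places leaves the longitude within ±5e-05° of the true value.
Parallels shrink by cos φ, so at 55.058° a degree of longitude is 111000 × 0.5727 ≈ 63574.9 m.
So at most 5e-05° × 63574.9 ≈ 3.17875 m east–west.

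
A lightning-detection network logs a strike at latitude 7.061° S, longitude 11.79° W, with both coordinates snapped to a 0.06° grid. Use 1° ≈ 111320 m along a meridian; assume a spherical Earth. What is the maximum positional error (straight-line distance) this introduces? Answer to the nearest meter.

4705 meters

With a 0.06° grid the true value lies within half a step, ±0.06°/2 = ±0.03°, of the stored one.
Latitude error → 0.03 × 111320 = 3339.6 m along the meridian.
East–west component at 7.061°: 0.03° × 111320 × cos 7.061° ≈ 0.03 × 110476 ≈ 3314.27 m.
The two errors are perpendicular, so the maximum displacement is √(3339.6² + 3314.27²) ≈ 4705.03 m.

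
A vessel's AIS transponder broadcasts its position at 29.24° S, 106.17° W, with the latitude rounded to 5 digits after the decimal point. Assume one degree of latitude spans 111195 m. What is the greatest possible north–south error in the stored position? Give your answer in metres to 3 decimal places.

Rounding to 5 decimal places leaves the latitude within ±5e-06° of the true value.
North–south distance: 5e-06° × 111195 m/° = 0.555975 m.

0.556 metres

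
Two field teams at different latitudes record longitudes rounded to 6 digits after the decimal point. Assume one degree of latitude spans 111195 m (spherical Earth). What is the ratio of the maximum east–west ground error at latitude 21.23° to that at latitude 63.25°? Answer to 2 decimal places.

2.07

Rounding to 6 decimal places leaves the longitude within ±5e-07° of the true value.
At 21.23°: 5e-07° × 111195 × cos 21.23° = 5e-07 × 111195 × 0.9321 ≈ 0.051824 m.
Error at 63.25° = 5e-07° × 111195 × cos 63.25° ≈ 0.055597 × 0.4501 = 0.025024 m.
Ratio: 0.051824 / 0.025024 = cos 21.23° / cos 63.25° ≈ 2.0710.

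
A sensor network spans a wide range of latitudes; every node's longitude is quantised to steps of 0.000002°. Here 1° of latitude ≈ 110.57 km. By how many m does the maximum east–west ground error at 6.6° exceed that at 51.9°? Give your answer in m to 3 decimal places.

With a 0.000002° grid the true value lies within half a step, ±0.000002°/2 = ±1e-06°, of the stored one.
At 6.6°: 1e-06° × 110570 × cos 6.6° = 1e-06 × 110570 × 0.9934 ≈ 0.10984 m.
At 51.9°: 1e-06° × 110570 × cos 51.9° = 1e-06 × 110570 × 0.6170 ≈ 0.068226 m.
So the lower-latitude error exceeds the higher by 0.10984 − 0.068226 = 0.041612 m.

0.042 m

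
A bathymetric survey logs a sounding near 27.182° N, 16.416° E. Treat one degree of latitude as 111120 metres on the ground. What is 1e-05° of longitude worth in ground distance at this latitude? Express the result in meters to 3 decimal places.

One degree of longitude here spans 111120 × cos 27.182° = 111120 × 0.8896 ≈ 98847.9 m; 1e-05° of that is 0.988479 m.

0.988 meters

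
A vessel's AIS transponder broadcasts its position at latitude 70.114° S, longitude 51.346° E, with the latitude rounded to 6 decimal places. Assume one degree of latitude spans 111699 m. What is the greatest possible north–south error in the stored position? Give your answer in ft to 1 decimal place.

0.2 ft

Rounding to 6 decimal places leaves the latitude within ±5e-07° of the true value.
So the N–S error is at most 5e-07 × 111699 = 0.0558495 m.
In feet: 0.0558495 m ÷ 0.3048 ≈ 0.18323 ft.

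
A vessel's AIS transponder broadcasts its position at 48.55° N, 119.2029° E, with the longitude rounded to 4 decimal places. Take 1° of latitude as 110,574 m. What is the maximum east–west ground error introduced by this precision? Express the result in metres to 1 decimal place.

3.7 metres

Rounding to 4 decimal places leaves the longitude within ±5e-05° of the true value.
One degree of longitude at 48.55° is 110574 × cos 48.55° ≈ 110574 × 0.6620 = 73196.3 m.
East–west error: 5e-05° × 73196.3 m/° ≈ 3.65981 m.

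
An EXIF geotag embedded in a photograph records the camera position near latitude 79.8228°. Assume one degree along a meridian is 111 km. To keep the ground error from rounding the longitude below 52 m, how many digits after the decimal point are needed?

3

At 79.8228° one degree of longitude covers 111000 × cos 79.8228° ≈ 111000 × 0.1767 ≈ 19612.9 m.
N decimal places → at most half a unit in the last place, 0.5 × 10⁻ᴺ° = 19612.9/2 × 10⁻ᴺ m.
Setting 9806.47 × 10⁻ᴺ ≤ 52 gives 10ᴺ ≥ 188.6, i.e. N ≥ 2.28.
So 3 decimal places suffice (9.81 m); 2 would allow up to 98.1 m.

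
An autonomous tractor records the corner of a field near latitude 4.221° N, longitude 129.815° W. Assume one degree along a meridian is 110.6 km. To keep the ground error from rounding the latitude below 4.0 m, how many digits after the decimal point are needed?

One degree of latitude covers 110600 m.
Rounding to N decimal places gives at most 0.5 × 10⁻ᴺ degrees of error, i.e. 0.5 × 10⁻ᴺ × 110600 m.
Need 0.5 × 110600 × 10⁻ᴺ ≤ 4.0 → 10⁻ᴺ ≤ 7.233e-05, so N ≥ 4.14.
At 4 places the error can reach 5.53 m, but 5 places keeps it to 0.553 m.

5 decimal places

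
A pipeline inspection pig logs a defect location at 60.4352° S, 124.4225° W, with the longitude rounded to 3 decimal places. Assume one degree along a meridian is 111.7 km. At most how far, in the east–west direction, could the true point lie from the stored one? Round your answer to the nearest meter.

Rounding to 3 decimal places leaves the longitude within ±0.0005° of the true value.
One degree of longitude at 60.4352° is 111700 × cos 60.4352° ≈ 111700 × 0.4934 = 55113.6 m.
So at most 0.0005° × 55113.6 ≈ 27.5568 m east–west.

28 meters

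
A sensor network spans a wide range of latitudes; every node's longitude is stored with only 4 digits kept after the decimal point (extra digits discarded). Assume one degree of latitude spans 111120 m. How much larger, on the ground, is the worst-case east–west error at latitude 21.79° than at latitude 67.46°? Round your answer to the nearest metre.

Truncating at 4 decimal places can drop up to a full unit in the last place, so the longitude may be off by as much as 0.0001°.
Error at 21.79° = 0.0001° × 111120 × cos 21.79° ≈ 11.112 × 0.9286 = 10.318 m.
At 67.46°: 0.0001° × 111120 × cos 67.46° = 0.0001 × 111120 × 0.3833 ≈ 4.2595 m.
So the lower-latitude error exceeds the higher by 10.318 − 4.2595 = 6.0585 m.

6 metres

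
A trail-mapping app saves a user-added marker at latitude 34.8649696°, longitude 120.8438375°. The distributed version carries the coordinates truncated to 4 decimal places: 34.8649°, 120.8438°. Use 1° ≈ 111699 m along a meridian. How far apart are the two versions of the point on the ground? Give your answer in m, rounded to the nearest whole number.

9 m

Δlat = 34.8649696 − 34.8649 = +0.0000696°; Δlon = 120.8438375 − 120.8438 = +0.0000375°.
North–south shift: 0.0000696 × 111699 = 7.77425 m.
East–west at this latitude: 0.0000375° × 111699 × cos 34.8649° ≈ 0.0000375 × 91649.3 = 3.43685 m.
Hypotenuse of the two orthogonal shifts: √(7.77425² + 3.43685²) = 8.50005 m.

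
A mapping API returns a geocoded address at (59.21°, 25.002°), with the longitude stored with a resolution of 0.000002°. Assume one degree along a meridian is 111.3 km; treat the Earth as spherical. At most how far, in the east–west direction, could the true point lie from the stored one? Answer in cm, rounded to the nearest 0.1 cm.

5.7 cm

With a 0.000002° grid the true value lies within half a step, ±0.000002°/2 = ±1e-06°, of the stored one.
Parallels shrink by cos φ, so at 59.21° a degree of longitude is 111300 × 0.5119 ≈ 56973.7 m.
Maximum E–W displacement: 1e-06 × 56973.7 = 0.0569737 m.
That is 0.0569737 m = 5.6974 cm.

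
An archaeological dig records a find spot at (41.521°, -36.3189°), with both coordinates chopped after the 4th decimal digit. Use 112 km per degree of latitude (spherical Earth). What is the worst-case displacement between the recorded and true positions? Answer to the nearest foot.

46 feet

Truncating at 4 decimal places can drop up to a full unit in the last place, so each coordinate may be off by as much as 0.0001°.
Latitude error → 0.0001 × 112000 = 11.2 m along the meridian.
E–W at 41.521°: 0.0001° × 112000 × cos 41.521° = 0.0001 × 112000 × 0.7487 ≈ 8.38558 m.
The two errors are perpendicular, so the maximum displacement is √(11.2² + 8.38558²) ≈ 13.9914 m.
Converting: 13.9914 m × 3.2808 ft/m ≈ 45.903 ft.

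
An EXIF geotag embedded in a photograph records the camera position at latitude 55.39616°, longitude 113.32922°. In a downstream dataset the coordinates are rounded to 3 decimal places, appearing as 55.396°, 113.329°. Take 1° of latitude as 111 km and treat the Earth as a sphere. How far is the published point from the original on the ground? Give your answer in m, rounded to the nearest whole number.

23 m

The latitude changed by +0.00016° and the longitude by +0.00022°.
N–S: 0.00016° × 111000 m/° = 17.76 m.
E–W at 55.396°: 0.00022° × 111000 × cos 55.396° = 0.00022 × 111000 × 0.5679 ≈ 13.8681 m.
Distance: √(17.76² + 13.8681²) ≈ 22.5332 m.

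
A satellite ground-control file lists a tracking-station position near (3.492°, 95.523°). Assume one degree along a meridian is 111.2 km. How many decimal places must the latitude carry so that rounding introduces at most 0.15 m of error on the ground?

6 decimal places

One degree of latitude covers 111200 m.
Rounding to N decimal places gives at most 0.5 × 10⁻ᴺ degrees of error, i.e. 0.5 × 10⁻ᴺ × 111200 m.
Setting 55600 × 10⁻ᴺ ≤ 0.15 gives 10ᴺ ≥ 3.707e+05, i.e. N ≥ 5.57.
At 5 places the error can reach 0.556 m, but 6 places keeps it to 0.0556 m.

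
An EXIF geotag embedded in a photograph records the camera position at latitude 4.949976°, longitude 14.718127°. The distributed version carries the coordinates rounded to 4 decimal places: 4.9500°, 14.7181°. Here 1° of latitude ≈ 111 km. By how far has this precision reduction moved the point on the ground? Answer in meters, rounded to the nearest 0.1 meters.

4.0 meters

The latitude changed by -0.000024° and the longitude by +0.000027°.
N–S: -0.000024° × 111000 m/° = -2.664 m.
East–west at this latitude: 0.000027° × 111000 × cos 4.95° ≈ 0.000027 × 110586 = 2.98582 m.
Combined displacement = (2.664² + 2.98582²)^½ ≈ 4.0015 m.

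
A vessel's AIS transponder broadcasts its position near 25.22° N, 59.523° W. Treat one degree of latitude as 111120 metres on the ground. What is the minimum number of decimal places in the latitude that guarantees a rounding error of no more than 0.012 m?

One degree of latitude covers 111120 m.
Rounding to N decimal places gives at most 0.5 × 10⁻ᴺ degrees of error, i.e. 0.5 × 10⁻ᴺ × 111120 m.
Setting 55560 × 10⁻ᴺ ≤ 0.012 gives 10ᴺ ≥ 4.63e+06, i.e. N ≥ 6.67.
At 6 places the error can reach 0.0556 m, but 7 places keeps it to 0.00556 m.

7 decimal places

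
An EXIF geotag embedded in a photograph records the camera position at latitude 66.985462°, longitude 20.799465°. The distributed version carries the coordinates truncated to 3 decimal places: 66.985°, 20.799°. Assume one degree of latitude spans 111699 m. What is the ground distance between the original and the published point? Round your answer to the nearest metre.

55 metres

Δlat = 66.985462 − 66.985 = +0.000462°; Δlon = 20.799465 − 20.799 = +0.000465°.
N–S: 0.000462° × 111699 m/° = 51.6049 m.
East–west at this latitude: 0.000465° × 111699 × cos 66.985° ≈ 0.000465 × 43671.2 = 20.3071 m.
Combined displacement = (51.6049² + 20.3071²)^½ ≈ 55.4567 m.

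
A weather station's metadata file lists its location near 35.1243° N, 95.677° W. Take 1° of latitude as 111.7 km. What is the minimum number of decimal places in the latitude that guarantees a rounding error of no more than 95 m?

One degree of latitude covers 111700 m.
With N decimal places the half-ulp bound is 0.5·10⁻ᴺ°, or 0.5·10⁻ᴺ × 111700 m on the ground.
Need 0.5 × 111700 × 10⁻ᴺ ≤ 95 → 10⁻ᴺ ≤ 1.701e-03, so N ≥ 2.77.
N = 2 would give 558 m (too coarse); N = 3 gives 55.9 m ≤ 95 m.

3 decimal places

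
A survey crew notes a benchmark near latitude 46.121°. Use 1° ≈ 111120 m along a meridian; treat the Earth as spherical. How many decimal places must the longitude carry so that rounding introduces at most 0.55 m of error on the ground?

At 46.121° one degree of longitude covers 111120 × cos 46.121° ≈ 111120 × 0.6931 ≈ 77021.5 m.
Rounding to N decimal places gives at most 0.5 × 10⁻ᴺ degrees of error, i.e. 0.5 × 10⁻ᴺ × 77021.5 m.
Need 0.5 × 77021.5 × 10⁻ᴺ ≤ 0.55 → 10⁻ᴺ ≤ 1.428e-05, so N ≥ 4.85.
N = 4 would give 3.85 m (too coarse); N = 5 gives 0.385 m ≤ 0.55 m.

5 decimal places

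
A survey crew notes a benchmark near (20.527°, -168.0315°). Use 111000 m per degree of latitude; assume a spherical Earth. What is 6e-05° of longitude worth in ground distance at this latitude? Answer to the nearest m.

6 m

One degree of longitude here spans 111000 × cos 20.527° = 111000 × 0.9365 ≈ 103952 m; 6e-05° of that is 6.23714 m.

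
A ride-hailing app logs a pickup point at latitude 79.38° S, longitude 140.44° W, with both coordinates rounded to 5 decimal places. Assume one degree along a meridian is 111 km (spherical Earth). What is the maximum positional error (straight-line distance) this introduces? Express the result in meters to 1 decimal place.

Rounding to 5 decimal places leaves each coordinate within ±5e-06° of the true value.
Latitude error → 5e-06 × 111000 = 0.555 m along the meridian.
Longitude error → 5e-06 × 111000 × cos 79.38° = 5e-06 × 111000 × 0.1843 ≈ 0.102283 m.
Combining orthogonally: (0.555² + 0.102283²)^½ ≈ 0.564346 m.

0.6 meters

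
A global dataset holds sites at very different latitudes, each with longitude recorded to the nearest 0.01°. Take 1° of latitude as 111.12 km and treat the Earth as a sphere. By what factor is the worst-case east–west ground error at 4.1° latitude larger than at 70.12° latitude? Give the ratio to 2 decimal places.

2.93

Rounding to 2 decimal places leaves the longitude within ±0.005° of the true value.
Error at 4.1° = 0.005° × 111120 × cos 4.1° ≈ 555.6 × 0.9974 = 554.18 m.
At 70.12°: 0.005° × 111120 × cos 70.12° = 0.005 × 111120 × 0.3401 ≈ 188.93 m.
The ratio reduces to cos 4.1° / cos 70.12° = 0.9974/0.3401 ≈ 2.9332.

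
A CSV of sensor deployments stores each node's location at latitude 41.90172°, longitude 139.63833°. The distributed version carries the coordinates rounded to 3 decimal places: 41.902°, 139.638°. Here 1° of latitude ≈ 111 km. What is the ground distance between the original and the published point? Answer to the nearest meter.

41 meters

Δlat = 41.90172 − 41.902 = -0.00028°; Δlon = 139.63833 − 139.638 = +0.00033°.
North–south shift: -0.00028 × 111000 = -31.08 m.
E–W at 41.902°: 0.00033° × 111000 × cos 41.902° = 0.00033 × 111000 × 0.7443 ≈ 27.2633 m.
Combined displacement = (31.08² + 27.2633²)^½ ≈ 41.3431 m.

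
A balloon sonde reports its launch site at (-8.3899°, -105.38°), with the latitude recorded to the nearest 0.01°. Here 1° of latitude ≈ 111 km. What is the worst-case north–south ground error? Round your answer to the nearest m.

Rounding to 2 decimal places leaves the latitude within ±0.005° of the true value.
So the N–S error is at most 0.005 × 111000 = 555 m.

555 m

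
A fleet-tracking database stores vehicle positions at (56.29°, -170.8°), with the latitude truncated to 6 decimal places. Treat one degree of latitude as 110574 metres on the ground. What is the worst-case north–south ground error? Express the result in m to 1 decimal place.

Truncating at 6 decimal places can drop up to a full unit in the last place, so the latitude may be off by as much as 1e-06°.
So the N–S error is at most 1e-06 × 110574 = 0.110574 m.

0.1 m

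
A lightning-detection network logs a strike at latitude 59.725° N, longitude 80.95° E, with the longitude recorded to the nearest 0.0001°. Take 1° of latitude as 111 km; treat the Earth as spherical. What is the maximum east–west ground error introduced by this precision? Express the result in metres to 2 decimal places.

2.80 metres

Rounding to 4 decimal places leaves the longitude within ±5e-05° of the true value.
Parallels shrink by cos φ, so at 59.725° a degree of longitude is 111000 × 0.5042 ≈ 55960.7 m.
East–west error: 5e-05° × 55960.7 m/° ≈ 2.79804 m.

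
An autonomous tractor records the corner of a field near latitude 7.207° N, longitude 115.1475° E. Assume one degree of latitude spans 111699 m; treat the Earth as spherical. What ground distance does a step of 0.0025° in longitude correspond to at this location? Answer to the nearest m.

277 m

At 7.207° a degree of longitude is 111699 × cos 7.207° ≈ 110817 m, so 0.0025° corresponds to 277.041 m.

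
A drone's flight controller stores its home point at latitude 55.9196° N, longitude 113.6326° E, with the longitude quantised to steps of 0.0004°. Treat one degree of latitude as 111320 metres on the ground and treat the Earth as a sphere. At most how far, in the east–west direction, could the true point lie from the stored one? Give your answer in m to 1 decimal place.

12.5 m

With a 0.0004° grid the true value lies within half a step, ±0.0004°/2 = ±0.0002°, of the stored one.
At latitude 55.9196° a degree of longitude spans 111320 m × cos 55.9196° = 111320 × 0.5604 ≈ 62378.8 m.
East–west error: 0.0002° × 62378.8 m/° ≈ 12.4758 m.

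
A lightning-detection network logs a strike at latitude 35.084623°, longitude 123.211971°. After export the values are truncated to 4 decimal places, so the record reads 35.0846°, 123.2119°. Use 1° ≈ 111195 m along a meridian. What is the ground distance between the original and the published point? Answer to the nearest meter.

The latitude changed by +0.000023° and the longitude by +0.000071°.
N–S: 0.000023° × 111195 m/° = 2.55748 m.
East–west at this latitude: 0.000071° × 111195 × cos 35.0846° ≈ 0.000071 × 90991.3 = 6.46039 m.
Combined displacement = (2.55748² + 6.46039²)^½ ≈ 6.94819 m.

7 meters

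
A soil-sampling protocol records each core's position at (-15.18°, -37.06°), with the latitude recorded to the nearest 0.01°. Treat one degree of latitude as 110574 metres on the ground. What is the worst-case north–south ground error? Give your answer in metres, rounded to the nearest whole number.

Rounding to 2 decimal places leaves the latitude within ±0.005° of the true value.
So the N–S error is at most 0.005 × 110574 = 552.87 m.

553 metres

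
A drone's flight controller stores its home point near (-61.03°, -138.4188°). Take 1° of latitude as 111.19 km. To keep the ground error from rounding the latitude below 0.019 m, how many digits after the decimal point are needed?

7 decimal places

One degree of latitude covers 111190 m.
Rounding to N decimal places gives at most 0.5 × 10⁻ᴺ degrees of error, i.e. 0.5 × 10⁻ᴺ × 111190 m.
Setting 55595 × 10⁻ᴺ ≤ 0.019 gives 10ᴺ ≥ 2.926e+06, i.e. N ≥ 6.47.
At 6 places the error can reach 0.0556 m, but 7 places keeps it to 0.00556 m.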